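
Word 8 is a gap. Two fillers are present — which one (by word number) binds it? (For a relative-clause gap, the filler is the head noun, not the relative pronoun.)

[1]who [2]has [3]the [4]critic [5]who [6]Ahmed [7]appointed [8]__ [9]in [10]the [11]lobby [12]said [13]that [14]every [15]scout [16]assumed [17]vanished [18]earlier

4

The marked gap is inside the relative clause, the direct object of "appointed".
Its filler is the head noun "critic" (via "who"), at word 4.
(The other dependency links word 1 to a gap after word 16.)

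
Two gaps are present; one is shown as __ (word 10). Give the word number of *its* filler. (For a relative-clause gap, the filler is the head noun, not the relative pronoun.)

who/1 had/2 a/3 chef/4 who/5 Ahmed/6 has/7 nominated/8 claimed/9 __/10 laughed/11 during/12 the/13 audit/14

1

The marked gap is the subject of "laughed".
Its filler is the fronted wh-phrase "who", at word 1.
(The other dependency links word 4 to a gap after word 8.)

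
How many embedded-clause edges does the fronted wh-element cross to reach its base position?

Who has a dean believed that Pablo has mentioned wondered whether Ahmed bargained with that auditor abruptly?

"who" is extracted from the subject of "wondered".
Boundaries crossed, outermost first: [that], [Ø] — 2 in total.

2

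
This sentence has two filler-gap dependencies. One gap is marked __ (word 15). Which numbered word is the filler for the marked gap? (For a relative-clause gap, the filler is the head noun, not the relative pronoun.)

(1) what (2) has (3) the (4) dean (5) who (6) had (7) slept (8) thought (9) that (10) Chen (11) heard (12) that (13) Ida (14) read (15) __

The marked gap is the direct object of "read".
Its filler is the fronted wh-phrase "what", at word 1.
(The other dependency links word 4 to a gap after word 5.)

1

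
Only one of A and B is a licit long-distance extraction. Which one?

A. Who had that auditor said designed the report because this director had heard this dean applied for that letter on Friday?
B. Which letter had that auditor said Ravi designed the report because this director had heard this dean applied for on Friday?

In B, the wh-phrase is extracted from inside an adjunct island (introduced by "because"), which blocks movement.
In A, the extraction path crosses only that-complement boundaries, which are transparent.
So A is grammatical.

A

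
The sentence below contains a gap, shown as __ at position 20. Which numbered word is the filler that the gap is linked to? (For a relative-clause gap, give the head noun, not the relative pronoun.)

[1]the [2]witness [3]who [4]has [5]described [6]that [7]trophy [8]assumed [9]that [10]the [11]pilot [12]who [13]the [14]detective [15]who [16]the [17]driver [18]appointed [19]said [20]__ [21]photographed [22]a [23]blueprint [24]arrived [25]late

11

The gap at 20 is the subject of "photographed", inside a relative clause.
The relative pronoun is "who" (word 12); it is bound by the head noun immediately before it.
Its filler is the head noun "pilot", at word 11.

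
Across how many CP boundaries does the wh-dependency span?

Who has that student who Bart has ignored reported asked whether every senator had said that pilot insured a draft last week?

"who" is extracted from the subject of "asked".
Boundaries crossed, outermost first: [Ø] — 1 in total.

1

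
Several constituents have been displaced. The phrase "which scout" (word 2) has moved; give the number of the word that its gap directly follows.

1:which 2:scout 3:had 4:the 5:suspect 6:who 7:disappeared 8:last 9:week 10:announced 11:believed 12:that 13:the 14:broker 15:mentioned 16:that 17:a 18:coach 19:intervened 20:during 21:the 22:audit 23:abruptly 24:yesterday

10

The displaced element is "which scout" (word 2).
It is linked across 1 clause boundary (Ø).
It functions as the subject of "believed", so the gap sits immediately after word 10 ("announced").
Base order: The suspect who disappeared last week had announced that which scout believed that the broker mentioned that a coach intervened during the audit abruptly yesterday.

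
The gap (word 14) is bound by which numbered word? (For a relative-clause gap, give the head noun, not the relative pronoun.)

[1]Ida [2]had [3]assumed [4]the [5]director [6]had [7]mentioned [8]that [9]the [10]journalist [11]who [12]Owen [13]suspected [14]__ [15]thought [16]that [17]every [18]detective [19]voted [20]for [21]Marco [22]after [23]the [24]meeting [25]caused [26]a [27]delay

10

The gap at 14 is the subject of "thought", inside a relative clause.
The relative pronoun is "who" (word 11); it is bound by the head noun immediately before it.
Its filler is the head noun "journalist", at word 10.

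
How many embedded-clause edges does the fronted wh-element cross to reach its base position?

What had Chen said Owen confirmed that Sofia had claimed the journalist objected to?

"what" is extracted from the PP object of "objected".
Boundaries crossed, outermost first: [Ø], [that], [Ø] — 3 in total.

3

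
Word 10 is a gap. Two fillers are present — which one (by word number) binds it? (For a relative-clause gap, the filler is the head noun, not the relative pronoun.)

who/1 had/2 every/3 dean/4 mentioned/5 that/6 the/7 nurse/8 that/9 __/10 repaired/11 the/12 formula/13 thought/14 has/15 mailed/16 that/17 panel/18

The marked gap is inside the relative clause, the subject of "repaired".
Its filler is the head noun "nurse" (via "that"), at word 8.
(The other dependency links word 1 to a gap after word 14.)

8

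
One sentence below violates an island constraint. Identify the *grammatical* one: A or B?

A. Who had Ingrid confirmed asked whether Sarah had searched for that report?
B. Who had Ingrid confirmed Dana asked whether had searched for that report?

A

In B, the wh-phrase is extracted from inside a wh-island (introduced by "whether"), which blocks movement.
In A, the extraction path crosses only that-complement boundaries, which are transparent.
So A is grammatical.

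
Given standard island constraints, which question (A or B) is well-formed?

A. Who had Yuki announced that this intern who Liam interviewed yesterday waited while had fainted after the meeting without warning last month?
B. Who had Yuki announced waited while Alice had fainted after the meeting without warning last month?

In A, the wh-phrase is extracted from inside an adjunct island (introduced by "while"), which blocks movement.
In B, the extraction path crosses only that-complement boundaries, which are transparent.
So B is grammatical.

B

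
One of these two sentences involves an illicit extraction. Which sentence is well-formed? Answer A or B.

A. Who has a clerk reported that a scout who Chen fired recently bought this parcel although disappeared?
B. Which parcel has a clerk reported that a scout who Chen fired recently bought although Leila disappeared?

B

In A, the wh-phrase is extracted from inside an adjunct island (introduced by "although"), which blocks movement.
In B, the extraction path crosses only that-complement boundaries, which are transparent.
So B is grammatical.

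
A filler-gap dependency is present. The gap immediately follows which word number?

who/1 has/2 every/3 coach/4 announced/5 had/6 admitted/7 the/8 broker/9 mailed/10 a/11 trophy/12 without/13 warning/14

5

The displaced element is "who" (word 1).
It is linked across 1 clause boundary (Ø).
It functions as the subject of "admitted", so the gap sits immediately after word 5 ("announced").
Base order: Every coach has announced who had admitted the broker mailed a trophy without warning.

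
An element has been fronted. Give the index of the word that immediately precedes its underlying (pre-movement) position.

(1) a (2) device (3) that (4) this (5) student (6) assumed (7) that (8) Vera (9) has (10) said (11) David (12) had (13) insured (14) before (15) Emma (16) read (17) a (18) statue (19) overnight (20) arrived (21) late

The displaced element is "a device" (word 2).
It is linked across 2 clause boundaries (that → Ø).
It functions as the direct object of "insured", so the gap sits immediately after word 13 ("insured").
Base order: This student assumed that Vera has said David had insured a device before Emma read a statue overnight.

13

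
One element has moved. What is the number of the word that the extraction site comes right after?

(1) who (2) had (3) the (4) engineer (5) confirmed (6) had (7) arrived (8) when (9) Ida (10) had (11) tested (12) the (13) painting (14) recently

The displaced element is "who" (word 1).
It is linked across 1 clause boundary (Ø).
It functions as the subject of "arrived", so the gap sits immediately after word 5 ("confirmed").
Base order: The engineer had confirmed that who had arrived when Ida had tested the painting recently.

5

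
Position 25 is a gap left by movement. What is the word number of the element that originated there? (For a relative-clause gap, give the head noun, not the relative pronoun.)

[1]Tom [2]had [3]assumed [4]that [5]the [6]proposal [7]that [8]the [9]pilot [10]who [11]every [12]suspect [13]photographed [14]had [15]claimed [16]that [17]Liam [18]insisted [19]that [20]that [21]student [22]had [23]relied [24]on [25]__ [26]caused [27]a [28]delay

6

The gap at 25 is the prepositional object of "relied", inside a relative clause.
The relative pronoun is "that" (word 7); it is bound by the head noun immediately before it.
Its filler is the head noun "proposal", at word 6.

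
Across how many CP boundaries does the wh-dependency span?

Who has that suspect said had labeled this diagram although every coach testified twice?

1

"who" is extracted from the subject of "labeled".
Boundaries crossed, outermost first: [Ø] — 1 in total.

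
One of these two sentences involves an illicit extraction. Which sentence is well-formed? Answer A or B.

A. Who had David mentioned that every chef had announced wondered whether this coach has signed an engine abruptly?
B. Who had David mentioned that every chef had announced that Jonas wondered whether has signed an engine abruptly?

A

In B, the wh-phrase is extracted from inside a wh-island (introduced by "whether"), which blocks movement.
In A, the extraction path crosses only that-complement boundaries, which are transparent.
So A is grammatical.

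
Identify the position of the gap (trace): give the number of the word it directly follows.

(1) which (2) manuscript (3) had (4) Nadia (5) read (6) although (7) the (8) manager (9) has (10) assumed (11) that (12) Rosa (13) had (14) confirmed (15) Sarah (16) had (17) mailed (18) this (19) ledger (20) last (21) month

The displaced element is "which manuscript" (word 2).
It functions as the direct object of "read", so the gap sits immediately after word 5 ("read").
Base order: Nadia had read which manuscript although the manager has assumed that Rosa had confirmed Sarah had mailed this ledger last month.

5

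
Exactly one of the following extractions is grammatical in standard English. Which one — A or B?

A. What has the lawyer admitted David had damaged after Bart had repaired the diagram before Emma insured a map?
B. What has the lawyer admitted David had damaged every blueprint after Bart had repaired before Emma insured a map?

In B, the wh-phrase is extracted from inside an adjunct island (introduced by "after"), which blocks movement.
In A, the extraction path crosses only that-complement boundaries, which are transparent.
So A is grammatical.

A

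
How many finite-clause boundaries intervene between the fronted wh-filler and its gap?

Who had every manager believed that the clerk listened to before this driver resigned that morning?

1

"who" is extracted from the PP object of "listened".
Boundaries crossed, outermost first: [that] — 1 in total.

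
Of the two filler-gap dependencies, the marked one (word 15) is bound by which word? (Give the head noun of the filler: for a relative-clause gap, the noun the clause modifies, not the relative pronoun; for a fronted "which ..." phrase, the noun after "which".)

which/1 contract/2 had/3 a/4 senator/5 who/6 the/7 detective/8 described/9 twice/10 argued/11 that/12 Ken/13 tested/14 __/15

2

The marked gap is the direct object of "tested".
Its filler is the fronted wh-phrase "which contract", at word 2.
(The other dependency links word 5 to a gap after word 9.)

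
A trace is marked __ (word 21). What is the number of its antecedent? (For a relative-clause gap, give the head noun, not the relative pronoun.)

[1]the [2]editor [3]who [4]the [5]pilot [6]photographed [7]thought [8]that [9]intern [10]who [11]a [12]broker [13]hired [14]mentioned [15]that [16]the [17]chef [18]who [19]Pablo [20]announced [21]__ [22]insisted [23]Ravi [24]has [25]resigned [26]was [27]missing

17

The gap at 21 is the subject of "insisted", inside a relative clause.
The relative pronoun is "who" (word 18); it is bound by the head noun immediately before it.
Its filler is the head noun "chef", at word 17.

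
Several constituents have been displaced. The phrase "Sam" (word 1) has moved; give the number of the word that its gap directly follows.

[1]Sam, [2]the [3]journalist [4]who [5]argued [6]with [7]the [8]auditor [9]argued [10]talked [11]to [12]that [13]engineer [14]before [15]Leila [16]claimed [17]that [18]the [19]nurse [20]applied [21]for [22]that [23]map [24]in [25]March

The displaced element is "Sam" (word 1).
It is linked across 1 clause boundary (Ø).
It functions as the subject of "talked", so the gap sits immediately after word 9 ("argued").
Base order: The journalist who argued with the auditor argued that Sam talked to that engineer before Leila claimed that the nurse applied for that map in March.

9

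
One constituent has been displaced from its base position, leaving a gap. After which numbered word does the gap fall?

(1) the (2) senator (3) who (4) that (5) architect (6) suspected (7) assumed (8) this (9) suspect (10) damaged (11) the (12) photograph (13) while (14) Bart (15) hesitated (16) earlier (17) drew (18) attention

6

The displaced element is "the senator" (word 2).
It is linked across 1 clause boundary (Ø).
It functions as the subject of "assumed", so the gap sits immediately after word 6 ("suspected").
Base order: That architect suspected that the senator assumed this suspect damaged the photograph while Bart hesitated earlier.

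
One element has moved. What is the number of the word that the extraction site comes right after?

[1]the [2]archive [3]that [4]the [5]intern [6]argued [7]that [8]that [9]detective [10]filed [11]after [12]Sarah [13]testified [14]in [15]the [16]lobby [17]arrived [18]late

The displaced element is "the archive" (word 2).
It is linked across 1 clause boundary (that).
It functions as the direct object of "filed", so the gap sits immediately after word 10 ("filed").
Base order: The intern argued that that detective filed the archive after Sarah testified in the lobby.

10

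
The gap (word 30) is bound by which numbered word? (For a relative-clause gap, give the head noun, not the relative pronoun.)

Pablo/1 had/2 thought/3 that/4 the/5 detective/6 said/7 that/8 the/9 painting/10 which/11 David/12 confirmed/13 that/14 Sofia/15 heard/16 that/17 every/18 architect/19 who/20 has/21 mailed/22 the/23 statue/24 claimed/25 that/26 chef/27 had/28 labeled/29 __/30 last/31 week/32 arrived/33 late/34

The gap at 30 is the object of "labeled", inside a relative clause.
The relative pronoun is "which" (word 11); it is bound by the head noun immediately before it.
Its filler is the head noun "painting", at word 10.

10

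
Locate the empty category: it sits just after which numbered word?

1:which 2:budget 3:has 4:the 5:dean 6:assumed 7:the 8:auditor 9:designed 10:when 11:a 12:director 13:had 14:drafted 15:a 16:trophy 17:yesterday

The displaced element is "which budget" (word 2).
It is linked across 1 clause boundary (Ø).
It functions as the direct object of "designed", so the gap sits immediately after word 9 ("designed").
Base order: The dean has assumed the auditor designed which budget when a director had drafted a trophy yesterday.

9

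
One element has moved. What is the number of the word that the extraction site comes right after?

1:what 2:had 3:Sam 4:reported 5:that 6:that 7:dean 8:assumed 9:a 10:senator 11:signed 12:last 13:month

The displaced element is "what" (word 1).
It is linked across 2 clause boundaries (that → Ø).
It functions as the direct object of "signed", so the gap sits immediately after word 11 ("signed").
Base order: Sam had reported that that dean assumed a senator signed what last month.

11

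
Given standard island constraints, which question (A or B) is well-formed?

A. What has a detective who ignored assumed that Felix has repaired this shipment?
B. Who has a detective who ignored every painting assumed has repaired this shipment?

In A, the wh-phrase is extracted from inside a complex-NP island (relative clause) (introduced by "who"), which blocks movement.
In B, the extraction path crosses only that-complement boundaries, which are transparent.
So B is grammatical.

B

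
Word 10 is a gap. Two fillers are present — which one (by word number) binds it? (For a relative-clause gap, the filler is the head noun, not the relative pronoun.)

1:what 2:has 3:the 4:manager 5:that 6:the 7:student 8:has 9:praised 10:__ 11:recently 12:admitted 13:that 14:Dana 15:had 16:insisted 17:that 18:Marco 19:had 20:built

4

The marked gap is inside the relative clause, the direct object of "praised".
Its filler is the head noun "manager" (via "that"), at word 4.
(The other dependency links word 1 to a gap after word 20.)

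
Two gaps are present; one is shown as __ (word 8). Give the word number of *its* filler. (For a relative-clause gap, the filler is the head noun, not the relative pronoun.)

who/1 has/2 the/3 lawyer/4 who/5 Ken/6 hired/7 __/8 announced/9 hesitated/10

The marked gap is inside the relative clause, the direct object of "hired".
Its filler is the head noun "lawyer" (via "who"), at word 4.
(The other dependency links word 1 to a gap after word 9.)

4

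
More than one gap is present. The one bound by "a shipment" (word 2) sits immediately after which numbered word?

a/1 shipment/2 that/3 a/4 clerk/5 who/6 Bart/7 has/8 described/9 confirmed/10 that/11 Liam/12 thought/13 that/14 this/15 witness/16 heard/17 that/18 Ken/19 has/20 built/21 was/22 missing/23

The displaced element is "a shipment" (word 2).
It is linked across 3 clause boundaries (that → that → that).
It functions as the direct object of "built", so the gap sits immediately after word 21 ("built").
Base order: A clerk who Bart has described confirmed that Liam thought that this witness heard that Ken has built a shipment.

21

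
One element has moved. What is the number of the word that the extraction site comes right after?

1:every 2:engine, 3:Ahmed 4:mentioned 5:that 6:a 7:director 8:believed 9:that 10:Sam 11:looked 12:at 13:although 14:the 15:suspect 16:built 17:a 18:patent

12

The displaced element is "every engine" (word 2).
It is linked across 2 clause boundaries (that → that).
It functions as the object of the preposition "at" of "looked", so the gap sits immediately after word 12 ("at").
Base order: Ahmed mentioned that a director believed that Sam looked at every engine although the suspect built a patent.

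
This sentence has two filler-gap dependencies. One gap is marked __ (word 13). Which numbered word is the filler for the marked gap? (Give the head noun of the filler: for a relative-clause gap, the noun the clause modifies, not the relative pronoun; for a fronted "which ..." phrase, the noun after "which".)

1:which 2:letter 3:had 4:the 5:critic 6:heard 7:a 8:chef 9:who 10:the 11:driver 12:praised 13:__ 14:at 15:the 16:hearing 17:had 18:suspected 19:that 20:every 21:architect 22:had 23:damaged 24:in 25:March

The marked gap is inside the relative clause, the direct object of "praised".
Its filler is the head noun "chef" (via "who"), at word 8.
(The other dependency links word 2 to a gap after word 23.)

8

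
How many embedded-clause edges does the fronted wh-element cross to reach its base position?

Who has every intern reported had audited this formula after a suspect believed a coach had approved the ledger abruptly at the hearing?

1

"who" is extracted from the subject of "audited".
Boundaries crossed, outermost first: [Ø] — 1 in total.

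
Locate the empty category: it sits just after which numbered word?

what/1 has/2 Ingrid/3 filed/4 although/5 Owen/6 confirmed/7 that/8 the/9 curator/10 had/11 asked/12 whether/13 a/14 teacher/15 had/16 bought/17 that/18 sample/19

The displaced element is "what" (word 1).
It functions as the direct object of "filed", so the gap sits immediately after word 4 ("filed").
Base order: Ingrid has filed what although Owen confirmed that the curator had asked whether a teacher had bought that sample.

4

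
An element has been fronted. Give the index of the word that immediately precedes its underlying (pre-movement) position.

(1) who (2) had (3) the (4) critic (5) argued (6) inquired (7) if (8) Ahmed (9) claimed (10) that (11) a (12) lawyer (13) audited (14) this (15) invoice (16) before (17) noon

The displaced element is "who" (word 1).
It is linked across 1 clause boundary (Ø).
It functions as the subject of "inquired", so the gap sits immediately after word 5 ("argued").
Base order: The critic had argued who inquired if Ahmed claimed that a lawyer audited this invoice before noon.

5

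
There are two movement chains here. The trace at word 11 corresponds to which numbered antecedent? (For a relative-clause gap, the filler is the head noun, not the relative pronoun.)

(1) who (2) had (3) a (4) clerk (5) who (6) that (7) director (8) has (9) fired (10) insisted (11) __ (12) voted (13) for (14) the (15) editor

1

The marked gap is the subject of "voted".
Its filler is the fronted wh-phrase "who", at word 1.
(The other dependency links word 4 to a gap after word 9.)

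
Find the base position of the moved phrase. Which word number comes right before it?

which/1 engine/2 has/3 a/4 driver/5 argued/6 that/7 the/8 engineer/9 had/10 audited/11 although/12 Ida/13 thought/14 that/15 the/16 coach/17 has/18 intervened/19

The displaced element is "which engine" (word 2).
It is linked across 1 clause boundary (that).
It functions as the direct object of "audited", so the gap sits immediately after word 11 ("audited").
Base order: A driver has argued that the engineer had audited which engine although Ida thought that the coach has intervened.

11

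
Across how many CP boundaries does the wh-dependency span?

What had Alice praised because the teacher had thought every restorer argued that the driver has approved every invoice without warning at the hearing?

"what" originates inside the matrix clause — no clause boundary is crossed.

0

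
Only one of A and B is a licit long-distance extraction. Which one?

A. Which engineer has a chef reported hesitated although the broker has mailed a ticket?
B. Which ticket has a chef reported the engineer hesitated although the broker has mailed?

A

In B, the wh-phrase is extracted from inside an adjunct island (introduced by "although"), which blocks movement.
In A, the extraction path crosses only that-complement boundaries, which are transparent.
So A is grammatical.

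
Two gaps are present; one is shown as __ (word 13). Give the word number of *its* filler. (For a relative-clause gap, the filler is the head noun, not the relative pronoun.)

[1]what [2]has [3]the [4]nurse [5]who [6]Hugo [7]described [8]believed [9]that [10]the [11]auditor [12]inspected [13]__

The marked gap is the direct object of "inspected".
Its filler is the fronted wh-phrase "what", at word 1.
(The other dependency links word 4 to a gap after word 7.)

1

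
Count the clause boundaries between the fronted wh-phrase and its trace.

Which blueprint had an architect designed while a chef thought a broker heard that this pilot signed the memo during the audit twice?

"which blueprint" originates inside the matrix clause — no clause boundary is crossed.

0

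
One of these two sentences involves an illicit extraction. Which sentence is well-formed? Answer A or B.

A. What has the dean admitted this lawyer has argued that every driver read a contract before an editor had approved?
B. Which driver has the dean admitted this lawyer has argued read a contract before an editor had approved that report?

B

In A, the wh-phrase is extracted from inside an adjunct island (introduced by "before"), which blocks movement.
In B, the extraction path crosses only that-complement boundaries, which are transparent.
So B is grammatical.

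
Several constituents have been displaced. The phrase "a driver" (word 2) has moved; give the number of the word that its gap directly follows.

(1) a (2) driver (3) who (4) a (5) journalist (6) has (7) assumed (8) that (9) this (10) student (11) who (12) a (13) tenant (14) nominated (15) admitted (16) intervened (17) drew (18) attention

15

The displaced element is "a driver" (word 2).
It is linked across 2 clause boundaries (that → Ø).
It functions as the subject of "intervened", so the gap sits immediately after word 15 ("admitted").
Base order: A journalist has assumed that this student who a tenant nominated admitted that a driver intervened.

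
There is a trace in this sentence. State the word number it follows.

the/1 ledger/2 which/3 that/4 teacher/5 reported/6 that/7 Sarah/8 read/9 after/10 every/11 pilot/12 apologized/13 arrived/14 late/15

9

The displaced element is "the ledger" (word 2).
It is linked across 1 clause boundary (that).
It functions as the direct object of "read", so the gap sits immediately after word 9 ("read").
Base order: That teacher reported that Sarah read the ledger after every pilot apologized.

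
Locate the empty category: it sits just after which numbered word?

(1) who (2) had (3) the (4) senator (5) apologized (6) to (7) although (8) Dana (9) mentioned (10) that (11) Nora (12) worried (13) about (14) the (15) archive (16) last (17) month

6

The displaced element is "who" (word 1).
It functions as the object of the preposition "to" of "apologized", so the gap sits immediately after word 6 ("to").
Base order: The senator had apologized to who although Dana mentioned that Nora worried about the archive last month.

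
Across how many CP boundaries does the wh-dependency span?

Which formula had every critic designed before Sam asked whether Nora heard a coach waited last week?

"which formula" originates inside the matrix clause — no clause boundary is crossed.

0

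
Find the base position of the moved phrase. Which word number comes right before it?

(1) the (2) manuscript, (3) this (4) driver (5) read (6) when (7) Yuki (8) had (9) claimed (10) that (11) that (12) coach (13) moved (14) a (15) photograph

5

The displaced element is "the manuscript" (word 2).
It functions as the direct object of "read", so the gap sits immediately after word 5 ("read").
Base order: This driver read the manuscript when Yuki had claimed that that coach moved a photograph.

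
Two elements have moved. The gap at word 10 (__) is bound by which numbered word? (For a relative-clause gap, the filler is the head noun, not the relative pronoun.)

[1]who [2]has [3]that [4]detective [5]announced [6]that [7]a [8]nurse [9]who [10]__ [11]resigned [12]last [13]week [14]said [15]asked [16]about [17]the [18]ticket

The marked gap is inside the relative clause, the subject of "resigned".
Its filler is the head noun "nurse" (via "who"), at word 8.
(The other dependency links word 1 to a gap after word 14.)

8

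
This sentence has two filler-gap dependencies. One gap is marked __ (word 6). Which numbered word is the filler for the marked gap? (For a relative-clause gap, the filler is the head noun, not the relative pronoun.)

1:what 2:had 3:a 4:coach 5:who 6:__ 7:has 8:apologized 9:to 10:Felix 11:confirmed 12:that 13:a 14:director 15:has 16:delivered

The marked gap is inside the relative clause, the subject of "apologized".
Its filler is the head noun "coach" (via "who"), at word 4.
(The other dependency links word 1 to a gap after word 16.)

4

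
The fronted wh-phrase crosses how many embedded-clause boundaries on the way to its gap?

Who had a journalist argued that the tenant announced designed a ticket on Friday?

2

"who" is extracted from the subject of "designed".
Boundaries crossed, outermost first: [that], [Ø] — 2 in total.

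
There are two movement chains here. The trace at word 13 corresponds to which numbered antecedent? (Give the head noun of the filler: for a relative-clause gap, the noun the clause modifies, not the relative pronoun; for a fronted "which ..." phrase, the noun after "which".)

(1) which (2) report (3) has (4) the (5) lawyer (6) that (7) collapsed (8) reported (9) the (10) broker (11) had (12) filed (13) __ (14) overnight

2

The marked gap is the direct object of "filed".
Its filler is the fronted wh-phrase "which report", at word 2.
(The other dependency links word 5 to a gap after word 6.)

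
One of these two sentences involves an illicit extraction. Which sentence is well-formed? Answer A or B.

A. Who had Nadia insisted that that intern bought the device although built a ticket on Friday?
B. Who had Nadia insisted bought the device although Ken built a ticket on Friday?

In A, the wh-phrase is extracted from inside an adjunct island (introduced by "although"), which blocks movement.
In B, the extraction path crosses only that-complement boundaries, which are transparent.
So B is grammatical.

B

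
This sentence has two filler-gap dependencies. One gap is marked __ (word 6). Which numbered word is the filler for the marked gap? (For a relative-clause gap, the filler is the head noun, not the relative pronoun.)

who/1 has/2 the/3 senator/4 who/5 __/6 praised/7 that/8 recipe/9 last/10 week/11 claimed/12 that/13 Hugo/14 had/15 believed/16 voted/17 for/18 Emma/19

4

The marked gap is inside the relative clause, the subject of "praised".
Its filler is the head noun "senator" (via "who"), at word 4.
(The other dependency links word 1 to a gap after word 16.)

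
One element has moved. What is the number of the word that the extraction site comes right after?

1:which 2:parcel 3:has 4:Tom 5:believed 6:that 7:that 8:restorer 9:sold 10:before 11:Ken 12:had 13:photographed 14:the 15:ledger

The displaced element is "which parcel" (word 2).
It is linked across 1 clause boundary (that).
It functions as the direct object of "sold", so the gap sits immediately after word 9 ("sold").
Base order: Tom has believed that that restorer sold which parcel before Ken had photographed the ledger.

9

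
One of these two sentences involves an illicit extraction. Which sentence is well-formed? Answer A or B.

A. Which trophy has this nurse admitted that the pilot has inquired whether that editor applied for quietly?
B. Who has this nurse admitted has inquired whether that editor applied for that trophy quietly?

B

In A, the wh-phrase is extracted from inside a wh-island (introduced by "whether"), which blocks movement.
In B, the extraction path crosses only that-complement boundaries, which are transparent.
So B is grammatical.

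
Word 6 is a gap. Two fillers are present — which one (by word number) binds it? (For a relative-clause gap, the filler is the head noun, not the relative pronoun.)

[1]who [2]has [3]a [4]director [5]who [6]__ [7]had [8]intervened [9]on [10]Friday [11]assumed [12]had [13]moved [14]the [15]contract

The marked gap is inside the relative clause, the subject of "intervened".
Its filler is the head noun "director" (via "who"), at word 4.
(The other dependency links word 1 to a gap after word 11.)

4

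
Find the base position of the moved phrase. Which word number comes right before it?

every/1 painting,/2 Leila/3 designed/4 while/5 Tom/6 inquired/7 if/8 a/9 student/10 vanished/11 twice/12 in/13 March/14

4

The displaced element is "every painting" (word 2).
It functions as the direct object of "designed", so the gap sits immediately after word 4 ("designed").
Base order: Leila designed every painting while Tom inquired if a student vanished twice in March.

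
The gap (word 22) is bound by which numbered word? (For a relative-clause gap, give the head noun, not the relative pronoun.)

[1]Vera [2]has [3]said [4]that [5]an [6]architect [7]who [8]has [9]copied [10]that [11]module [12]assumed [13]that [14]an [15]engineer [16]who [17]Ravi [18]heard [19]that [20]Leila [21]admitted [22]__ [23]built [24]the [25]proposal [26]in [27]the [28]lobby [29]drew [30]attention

15

The gap at 22 is the subject of "built", inside a relative clause.
The relative pronoun is "who" (word 16); it is bound by the head noun immediately before it.
Its filler is the head noun "engineer", at word 15.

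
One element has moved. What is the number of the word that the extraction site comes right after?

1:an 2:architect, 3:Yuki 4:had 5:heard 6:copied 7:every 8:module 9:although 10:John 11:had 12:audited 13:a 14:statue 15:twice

5

The displaced element is "an architect" (word 2).
It is linked across 1 clause boundary (Ø).
It functions as the subject of "copied", so the gap sits immediately after word 5 ("heard").
Base order: Yuki had heard that an architect copied every module although John had audited a statue twice.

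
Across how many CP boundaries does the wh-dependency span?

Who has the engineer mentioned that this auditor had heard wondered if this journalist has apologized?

2

"who" is extracted from the subject of "wondered".
Boundaries crossed, outermost first: [that], [Ø] — 2 in total.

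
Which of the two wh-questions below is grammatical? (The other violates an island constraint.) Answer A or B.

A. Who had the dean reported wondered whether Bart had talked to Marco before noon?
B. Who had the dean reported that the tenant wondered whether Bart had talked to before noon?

A

In B, the wh-phrase is extracted from inside a wh-island (introduced by "whether"), which blocks movement.
In A, the extraction path crosses only that-complement boundaries, which are transparent.
So A is grammatical.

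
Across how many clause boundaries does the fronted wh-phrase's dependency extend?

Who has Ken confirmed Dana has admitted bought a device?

"who" is extracted from the subject of "bought".
Boundaries crossed, outermost first: [Ø], [Ø] — 2 in total.

2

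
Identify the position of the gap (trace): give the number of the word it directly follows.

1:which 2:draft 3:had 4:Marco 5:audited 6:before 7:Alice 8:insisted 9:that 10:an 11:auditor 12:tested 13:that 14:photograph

5

The displaced element is "which draft" (word 2).
It functions as the direct object of "audited", so the gap sits immediately after word 5 ("audited").
Base order: Marco had audited which draft before Alice insisted that an auditor tested that photograph.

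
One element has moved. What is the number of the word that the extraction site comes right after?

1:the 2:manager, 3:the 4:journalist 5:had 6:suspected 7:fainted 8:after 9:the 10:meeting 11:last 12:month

The displaced element is "the manager" (word 2).
It is linked across 1 clause boundary (Ø).
It functions as the subject of "fainted", so the gap sits immediately after word 6 ("suspected").
Base order: The journalist had suspected the manager fainted after the meeting last month.

6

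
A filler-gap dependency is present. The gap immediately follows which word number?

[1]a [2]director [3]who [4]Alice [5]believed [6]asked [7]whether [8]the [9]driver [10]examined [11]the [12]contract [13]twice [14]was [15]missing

The displaced element is "a director" (word 2).
It is linked across 1 clause boundary (Ø).
It functions as the subject of "asked", so the gap sits immediately after word 5 ("believed").
Base order: Alice believed that a director asked whether the driver examined the contract twice.

5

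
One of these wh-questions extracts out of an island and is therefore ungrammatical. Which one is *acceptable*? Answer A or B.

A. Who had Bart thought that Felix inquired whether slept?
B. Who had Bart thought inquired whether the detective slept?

In A, the wh-phrase is extracted from inside a wh-island (introduced by "whether"), which blocks movement.
In B, the extraction path crosses only that-complement boundaries, which are transparent.
So B is grammatical.

B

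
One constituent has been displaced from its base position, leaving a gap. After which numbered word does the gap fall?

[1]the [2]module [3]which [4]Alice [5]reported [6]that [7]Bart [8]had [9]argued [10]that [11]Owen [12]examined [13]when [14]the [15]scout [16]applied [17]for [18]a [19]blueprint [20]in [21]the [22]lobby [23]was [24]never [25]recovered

The displaced element is "the module" (word 2).
It is linked across 2 clause boundaries (that → that).
It functions as the direct object of "examined", so the gap sits immediately after word 12 ("examined").
Base order: Alice reported that Bart had argued that Owen examined the module when the scout applied for a blueprint in the lobby.

12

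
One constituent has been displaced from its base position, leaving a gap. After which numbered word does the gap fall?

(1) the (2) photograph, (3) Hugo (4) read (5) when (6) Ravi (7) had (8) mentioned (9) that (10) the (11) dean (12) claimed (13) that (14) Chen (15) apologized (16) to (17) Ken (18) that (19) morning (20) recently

The displaced element is "the photograph" (word 2).
It functions as the direct object of "read", so the gap sits immediately after word 4 ("read").
Base order: Hugo read the photograph when Ravi had mentioned that the dean claimed that Chen apologized to Ken that morning recently.

4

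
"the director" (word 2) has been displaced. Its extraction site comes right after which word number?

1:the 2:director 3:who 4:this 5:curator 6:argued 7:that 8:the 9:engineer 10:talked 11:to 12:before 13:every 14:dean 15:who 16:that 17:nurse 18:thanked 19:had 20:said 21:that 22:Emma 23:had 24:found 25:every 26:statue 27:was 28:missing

The displaced element is "the director" (word 2).
It is linked across 1 clause boundary (that).
It functions as the object of the preposition "to" of "talked", so the gap sits immediately after word 11 ("to").
Base order: This curator argued that the engineer talked to the director before every dean who that nurse thanked had said that Emma had found every statue.

11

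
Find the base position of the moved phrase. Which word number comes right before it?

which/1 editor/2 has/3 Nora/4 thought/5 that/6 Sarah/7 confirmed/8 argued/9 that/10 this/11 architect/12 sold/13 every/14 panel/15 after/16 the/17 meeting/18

8

The displaced element is "which editor" (word 2).
It is linked across 2 clause boundaries (that → Ø).
It functions as the subject of "argued", so the gap sits immediately after word 8 ("confirmed").
Base order: Nora has thought that Sarah confirmed which editor argued that this architect sold every panel after the meeting.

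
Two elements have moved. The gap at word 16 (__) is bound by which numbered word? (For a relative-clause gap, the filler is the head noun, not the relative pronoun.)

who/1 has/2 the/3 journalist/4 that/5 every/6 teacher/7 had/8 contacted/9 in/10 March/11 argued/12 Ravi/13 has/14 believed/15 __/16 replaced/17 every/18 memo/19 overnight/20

1

The marked gap is the subject of "replaced".
Its filler is the fronted wh-phrase "who", at word 1.
(The other dependency links word 4 to a gap after word 9.)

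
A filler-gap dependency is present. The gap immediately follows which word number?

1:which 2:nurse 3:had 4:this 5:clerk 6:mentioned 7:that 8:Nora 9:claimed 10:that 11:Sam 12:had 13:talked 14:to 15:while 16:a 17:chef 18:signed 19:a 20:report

The displaced element is "which nurse" (word 2).
It is linked across 2 clause boundaries (that → that).
It functions as the object of the preposition "to" of "talked", so the gap sits immediately after word 14 ("to").
Base order: This clerk had mentioned that Nora claimed that Sam had talked to which nurse while a chef signed a report.

14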